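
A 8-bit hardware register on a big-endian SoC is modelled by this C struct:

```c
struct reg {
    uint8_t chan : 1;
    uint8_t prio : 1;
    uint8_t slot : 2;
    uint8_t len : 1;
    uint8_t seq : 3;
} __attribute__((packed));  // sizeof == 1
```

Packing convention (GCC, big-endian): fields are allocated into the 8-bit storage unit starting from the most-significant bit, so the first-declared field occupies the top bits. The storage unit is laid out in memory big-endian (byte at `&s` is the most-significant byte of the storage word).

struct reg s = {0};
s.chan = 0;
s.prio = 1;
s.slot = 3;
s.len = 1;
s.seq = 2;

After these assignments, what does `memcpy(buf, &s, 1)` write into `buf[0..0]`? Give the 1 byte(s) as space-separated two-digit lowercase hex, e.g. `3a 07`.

7a

chan:1 = 0 → 0x0 << 7 → word 0x00
prio:1 = 1 → 0x1 << 6 → word 0x40
slot:2 = 3 → 0x3 << 4 → word 0x70
len:1 = 1 → 0x1 << 3 → word 0x78
seq:3 = 2 → 0x2 << 0 → word 0x7a
word = 0x7a → big-endian bytes:
  [0]=0x7a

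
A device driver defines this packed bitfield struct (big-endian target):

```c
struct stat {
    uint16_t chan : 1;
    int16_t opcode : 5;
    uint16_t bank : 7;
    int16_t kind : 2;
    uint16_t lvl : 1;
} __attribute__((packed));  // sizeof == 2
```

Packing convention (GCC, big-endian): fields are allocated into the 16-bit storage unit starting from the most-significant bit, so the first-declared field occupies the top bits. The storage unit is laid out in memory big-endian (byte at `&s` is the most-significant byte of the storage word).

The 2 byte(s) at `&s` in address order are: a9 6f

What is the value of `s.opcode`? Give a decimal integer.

10

[0]=0xa9 [1]=0x6f (big-endian) → word 0xa96f
chan [15+:1] = (word>>15) & 0x1 = 1
opcode [10+:5] = (word>>10) & 0x1f = 10  ←
bank [3+:7] = (word>>3) & 0x7f = 45
kind [1+:2] = (word>>1) & 0x3 = 3
lvl [0+:1] = (word>>0) & 0x1 = 1
opcode signed 5b, MSB=0: value = 10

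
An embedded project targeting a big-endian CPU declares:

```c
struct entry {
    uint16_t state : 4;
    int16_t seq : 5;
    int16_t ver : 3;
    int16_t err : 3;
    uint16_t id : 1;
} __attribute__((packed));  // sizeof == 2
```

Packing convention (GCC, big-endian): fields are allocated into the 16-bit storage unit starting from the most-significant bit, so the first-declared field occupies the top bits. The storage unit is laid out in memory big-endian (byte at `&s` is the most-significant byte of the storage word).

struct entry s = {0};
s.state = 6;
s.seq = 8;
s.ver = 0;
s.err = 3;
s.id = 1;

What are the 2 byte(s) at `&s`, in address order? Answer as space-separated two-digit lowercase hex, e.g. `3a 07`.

state:4 = 6 → 0x6 << 12 → word 0x6000
seq:5 = 8 → 0x8 << 7 → word 0x6400
ver:3 = 0 → 0x0 << 4 → word 0x6400
err:3 = 3 → 0x3 << 1 → word 0x6406
id:1 = 1 → 0x1 << 0 → word 0x6407
word = 0x6407 → big-endian bytes:
  [0]=0x64  [1]=0x07

64 07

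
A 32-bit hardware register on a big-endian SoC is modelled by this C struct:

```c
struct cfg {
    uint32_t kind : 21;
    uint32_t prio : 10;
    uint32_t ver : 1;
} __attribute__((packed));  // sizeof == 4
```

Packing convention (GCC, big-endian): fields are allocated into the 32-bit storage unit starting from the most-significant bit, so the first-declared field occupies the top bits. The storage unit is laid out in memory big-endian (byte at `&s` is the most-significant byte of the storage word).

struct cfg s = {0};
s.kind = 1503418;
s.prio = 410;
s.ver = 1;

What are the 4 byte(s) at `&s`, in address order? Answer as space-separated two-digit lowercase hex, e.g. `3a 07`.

kind:21 = 1503418 → 0x16f0ba << 11 → word 0xb785d000
prio:10 = 410 → 0x19a << 1 → word 0xb785d334
ver:1 = 1 → 0x1 << 0 → word 0xb785d335
word = 0xb785d335 → big-endian bytes:
  [0]=0xb7  [1]=0x85  [2]=0xd3  [3]=0x35

b7 85 d3 35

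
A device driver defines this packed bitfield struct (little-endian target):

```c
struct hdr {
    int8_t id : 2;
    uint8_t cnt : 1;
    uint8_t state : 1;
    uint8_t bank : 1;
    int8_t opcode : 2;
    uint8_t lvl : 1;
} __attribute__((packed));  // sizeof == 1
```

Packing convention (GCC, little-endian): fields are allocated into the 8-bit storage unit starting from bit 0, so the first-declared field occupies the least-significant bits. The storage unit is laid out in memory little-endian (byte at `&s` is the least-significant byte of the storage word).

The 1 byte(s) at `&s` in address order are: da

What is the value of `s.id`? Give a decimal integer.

-2

[0]=0xda (little-endian) → word 0xda
id [0+:2] = (word>>0) & 0x3 = 2  ←
cnt [2+:1] = (word>>2) & 0x1 = 0
state [3+:1] = (word>>3) & 0x1 = 1
bank [4+:1] = (word>>4) & 0x1 = 1
opcode [5+:2] = (word>>5) & 0x3 = 2
lvl [7+:1] = (word>>7) & 0x1 = 1
id signed 2b, MSB=1: 2 - 4 = -2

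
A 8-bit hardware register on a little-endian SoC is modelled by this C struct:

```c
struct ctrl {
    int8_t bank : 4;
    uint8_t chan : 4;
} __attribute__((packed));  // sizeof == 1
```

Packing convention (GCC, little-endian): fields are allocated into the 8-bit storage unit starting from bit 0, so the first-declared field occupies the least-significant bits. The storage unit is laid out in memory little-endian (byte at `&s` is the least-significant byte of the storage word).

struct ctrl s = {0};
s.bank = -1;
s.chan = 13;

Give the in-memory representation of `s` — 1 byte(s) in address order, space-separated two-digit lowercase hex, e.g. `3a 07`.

bank:4 = -1 → 0xf << 0 → word 0x0f
chan:4 = 13 → 0xd << 4 → word 0xdf
word = 0xdf → little-endian bytes:
  [0]=0xdf

df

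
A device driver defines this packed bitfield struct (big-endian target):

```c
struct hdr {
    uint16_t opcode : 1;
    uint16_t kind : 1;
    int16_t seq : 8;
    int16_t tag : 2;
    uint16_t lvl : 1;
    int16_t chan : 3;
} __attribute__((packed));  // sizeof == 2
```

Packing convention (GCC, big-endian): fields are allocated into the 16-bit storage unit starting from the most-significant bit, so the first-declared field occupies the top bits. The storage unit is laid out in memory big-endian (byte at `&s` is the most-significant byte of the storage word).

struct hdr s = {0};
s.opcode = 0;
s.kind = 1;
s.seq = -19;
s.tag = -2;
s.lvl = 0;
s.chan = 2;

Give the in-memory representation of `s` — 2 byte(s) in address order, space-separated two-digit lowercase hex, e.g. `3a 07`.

opcode:1 = 0 → 0x0 << 15 → word 0x0000
kind:1 = 1 → 0x1 << 14 → word 0x4000
seq:8 = -19 → 0xed << 6 → word 0x7b40
tag:2 = -2 → 0x2 << 4 → word 0x7b60
lvl:1 = 0 → 0x0 << 3 → word 0x7b60
chan:3 = 2 → 0x2 << 0 → word 0x7b62
word = 0x7b62 → big-endian bytes:
  [0]=0x7b  [1]=0x62

7b 62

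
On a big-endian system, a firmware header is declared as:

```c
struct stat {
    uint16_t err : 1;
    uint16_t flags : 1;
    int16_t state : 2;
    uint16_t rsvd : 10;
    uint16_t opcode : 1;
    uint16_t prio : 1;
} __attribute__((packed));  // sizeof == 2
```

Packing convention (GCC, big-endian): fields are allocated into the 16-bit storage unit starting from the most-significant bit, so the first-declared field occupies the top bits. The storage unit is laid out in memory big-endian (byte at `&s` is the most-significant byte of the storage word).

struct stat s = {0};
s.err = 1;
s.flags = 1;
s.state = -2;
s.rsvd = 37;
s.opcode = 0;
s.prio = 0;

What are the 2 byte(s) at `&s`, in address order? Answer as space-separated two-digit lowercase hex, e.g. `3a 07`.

e0 94

[15+:1] err=1 & 0x1 = 0x1; word=0x8000
[14+:1] flags=1 & 0x1 = 0x1; word=0xc000
[12+:2] state=-2 & 0x3 = 0x2; word=0xe000
[2+:10] rsvd=37 & 0x3ff = 0x25; word=0xe094
[1+:1] opcode=0 & 0x1 = 0x0; word=0xe094
[0+:1] prio=0 & 0x1 = 0x0; word=0xe094
word = 0xe094 → big-endian bytes:
  [0]=0xe0  [1]=0x94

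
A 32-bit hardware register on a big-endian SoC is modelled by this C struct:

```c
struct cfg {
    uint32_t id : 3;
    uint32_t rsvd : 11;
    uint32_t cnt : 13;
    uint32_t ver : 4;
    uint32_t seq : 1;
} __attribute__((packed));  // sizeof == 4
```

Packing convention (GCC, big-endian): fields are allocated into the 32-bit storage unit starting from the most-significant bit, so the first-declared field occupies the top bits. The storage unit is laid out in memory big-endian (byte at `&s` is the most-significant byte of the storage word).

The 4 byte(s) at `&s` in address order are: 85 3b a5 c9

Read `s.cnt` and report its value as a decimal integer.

7470

[0]=0x85 [1]=0x3b [2]=0xa5 [3]=0xc9 (big-endian) → word 0x853ba5c9
id:3 @ bit 29 → (0x853ba5c9>>29)&0x7 = 0x4
rsvd:11 @ bit 18 → (0x853ba5c9>>18)&0x7ff = 0x14e
cnt:13 @ bit 5 → (0x853ba5c9>>5)&0x1fff = 0x1d2e  ←
ver:4 @ bit 1 → (0x853ba5c9>>1)&0xf = 0x4
seq:1 @ bit 0 → (0x853ba5c9>>0)&0x1 = 0x1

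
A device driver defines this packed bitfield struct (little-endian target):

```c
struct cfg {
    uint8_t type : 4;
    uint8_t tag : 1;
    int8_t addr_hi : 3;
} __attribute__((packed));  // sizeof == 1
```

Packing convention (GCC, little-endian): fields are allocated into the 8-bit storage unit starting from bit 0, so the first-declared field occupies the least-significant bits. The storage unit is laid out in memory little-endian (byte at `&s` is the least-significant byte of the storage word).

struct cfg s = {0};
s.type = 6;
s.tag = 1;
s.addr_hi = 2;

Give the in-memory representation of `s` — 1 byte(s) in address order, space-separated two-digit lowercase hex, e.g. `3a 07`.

type (4b) val=6 bits=0x6 at bit 0: 0x06
tag (1b) val=1 bits=0x1 at bit 4: 0x16
addr_hi (3b) val=2 bits=0x2 at bit 5: 0x56
word = 0x56 → little-endian bytes:
  [0]=0x56

56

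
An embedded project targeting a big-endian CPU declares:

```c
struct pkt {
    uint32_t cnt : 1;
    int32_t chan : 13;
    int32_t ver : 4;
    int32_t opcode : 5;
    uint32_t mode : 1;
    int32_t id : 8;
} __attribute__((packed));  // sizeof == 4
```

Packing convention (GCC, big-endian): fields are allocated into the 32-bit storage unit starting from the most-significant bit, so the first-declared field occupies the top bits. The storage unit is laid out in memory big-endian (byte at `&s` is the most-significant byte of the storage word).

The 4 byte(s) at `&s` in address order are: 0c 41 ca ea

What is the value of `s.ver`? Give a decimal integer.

[0]=0x0c [1]=0x41 [2]=0xca [3]=0xea (big-endian) → word 0x0c41caea
cnt [31+:1] = (word>>31) & 0x1 = 0
chan [18+:13] = (word>>18) & 0x1fff = 784
ver [14+:4] = (word>>14) & 0xf = 7  ←
opcode [9+:5] = (word>>9) & 0x1f = 5
mode [8+:1] = (word>>8) & 0x1 = 0
id [0+:8] = (word>>0) & 0xff = 234
ver signed 4b, MSB=0: value = 7

7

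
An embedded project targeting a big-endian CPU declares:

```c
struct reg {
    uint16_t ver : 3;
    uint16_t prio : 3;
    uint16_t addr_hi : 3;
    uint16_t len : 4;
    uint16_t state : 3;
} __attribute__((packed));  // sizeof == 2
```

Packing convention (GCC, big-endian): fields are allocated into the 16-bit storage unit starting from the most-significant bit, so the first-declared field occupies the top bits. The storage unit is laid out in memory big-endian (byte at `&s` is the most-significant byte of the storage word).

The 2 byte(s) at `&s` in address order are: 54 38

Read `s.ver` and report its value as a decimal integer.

[0]=0x54 [1]=0x38 (big-endian) → word 0x5438
ver:3 @ bit 13 → (0x5438>>13)&0x7 = 0x2  ←
prio:3 @ bit 10 → (0x5438>>10)&0x7 = 0x5
addr_hi:3 @ bit 7 → (0x5438>>7)&0x7 = 0x0
len:4 @ bit 3 → (0x5438>>3)&0xf = 0x7
state:3 @ bit 0 → (0x5438>>0)&0x7 = 0x0

2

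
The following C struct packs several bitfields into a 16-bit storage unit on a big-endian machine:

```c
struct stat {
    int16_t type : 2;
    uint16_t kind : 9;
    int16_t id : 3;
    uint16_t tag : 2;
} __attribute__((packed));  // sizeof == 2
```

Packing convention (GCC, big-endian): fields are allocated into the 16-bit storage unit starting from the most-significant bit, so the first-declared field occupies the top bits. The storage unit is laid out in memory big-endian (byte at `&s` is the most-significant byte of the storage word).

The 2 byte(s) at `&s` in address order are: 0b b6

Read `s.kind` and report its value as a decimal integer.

[0]=0x0b [1]=0xb6 (big-endian) → word 0x0bb6
type [14+:2] = (word>>14) & 0x3 = 0
kind [5+:9] = (word>>5) & 0x1ff = 93  ←
id [2+:3] = (word>>2) & 0x7 = 5
tag [0+:2] = (word>>0) & 0x3 = 2

93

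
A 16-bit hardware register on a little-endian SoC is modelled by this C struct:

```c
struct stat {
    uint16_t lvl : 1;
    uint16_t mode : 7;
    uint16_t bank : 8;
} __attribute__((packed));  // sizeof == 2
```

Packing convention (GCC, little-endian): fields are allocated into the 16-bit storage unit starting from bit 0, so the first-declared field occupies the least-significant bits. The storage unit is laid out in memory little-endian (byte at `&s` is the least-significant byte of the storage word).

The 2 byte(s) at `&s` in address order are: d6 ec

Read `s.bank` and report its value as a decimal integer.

236

[0]=0xd6 [1]=0xec (little-endian) → word 0xecd6
lvl [0+:1] = (word>>0) & 0x1 = 0
mode [1+:7] = (word>>1) & 0x7f = 107
bank [8+:8] = (word>>8) & 0xff = 236  ←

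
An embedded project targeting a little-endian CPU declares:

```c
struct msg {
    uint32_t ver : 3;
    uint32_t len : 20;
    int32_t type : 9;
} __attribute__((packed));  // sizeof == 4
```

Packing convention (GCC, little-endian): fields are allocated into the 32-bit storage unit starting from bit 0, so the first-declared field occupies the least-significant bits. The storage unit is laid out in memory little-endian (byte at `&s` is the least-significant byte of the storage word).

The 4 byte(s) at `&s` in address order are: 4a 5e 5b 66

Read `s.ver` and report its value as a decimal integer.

2

[0]=0x4a [1]=0x5e [2]=0x5b [3]=0x66 (little-endian) → word 0x665b5e4a
ver [0+:3] = (word>>0) & 0x7 = 2  ←
len [3+:20] = (word>>3) & 0xfffff = 748489
type [23+:9] = (word>>23) & 0x1ff = 204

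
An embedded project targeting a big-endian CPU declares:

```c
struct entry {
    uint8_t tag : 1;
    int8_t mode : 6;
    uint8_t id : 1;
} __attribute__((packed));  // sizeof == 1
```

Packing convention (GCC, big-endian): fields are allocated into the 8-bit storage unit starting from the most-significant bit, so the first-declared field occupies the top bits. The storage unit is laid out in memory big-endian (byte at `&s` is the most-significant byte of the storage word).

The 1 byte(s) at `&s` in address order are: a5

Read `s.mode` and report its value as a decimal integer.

[0]=0xa5 (big-endian) → word 0xa5
tag:1 @ bit 7 → (0xa5>>7)&0x1 = 0x1
mode:6 @ bit 1 → (0xa5>>1)&0x3f = 0x12  ←
id:1 @ bit 0 → (0xa5>>0)&0x1 = 0x1
mode signed 6b, MSB=0: value = 18

18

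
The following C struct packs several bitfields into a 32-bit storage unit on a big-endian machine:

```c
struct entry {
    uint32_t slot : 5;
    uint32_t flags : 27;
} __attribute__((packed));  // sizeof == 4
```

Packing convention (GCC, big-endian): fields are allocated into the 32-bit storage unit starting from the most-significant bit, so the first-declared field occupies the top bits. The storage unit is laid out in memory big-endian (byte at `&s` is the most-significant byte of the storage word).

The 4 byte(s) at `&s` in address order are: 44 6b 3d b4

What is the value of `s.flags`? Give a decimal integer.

[0]=0x44 [1]=0x6b [2]=0x3d [3]=0xb4 (big-endian) → word 0x446b3db4
slot [27+:5] = (word>>27) & 0x1f = 8
flags [0+:27] = (word>>0) & 0x7ffffff = 74137012  ←

74137012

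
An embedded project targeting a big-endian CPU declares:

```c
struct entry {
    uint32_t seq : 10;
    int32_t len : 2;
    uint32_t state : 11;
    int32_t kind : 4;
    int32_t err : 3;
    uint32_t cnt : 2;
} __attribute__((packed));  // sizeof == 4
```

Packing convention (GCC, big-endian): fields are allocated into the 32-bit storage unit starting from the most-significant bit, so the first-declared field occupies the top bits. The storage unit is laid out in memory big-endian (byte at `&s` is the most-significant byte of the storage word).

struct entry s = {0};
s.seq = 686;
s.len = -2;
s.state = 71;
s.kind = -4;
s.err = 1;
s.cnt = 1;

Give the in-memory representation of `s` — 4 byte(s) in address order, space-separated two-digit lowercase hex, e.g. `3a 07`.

seq:10 = 686 → 0x2ae << 22 → word 0xab800000
len:2 = -2 → 0x2 << 20 → word 0xaba00000
state:11 = 71 → 0x47 << 9 → word 0xaba08e00
kind:4 = -4 → 0xc << 5 → word 0xaba08f80
err:3 = 1 → 0x1 << 2 → word 0xaba08f84
cnt:2 = 1 → 0x1 << 0 → word 0xaba08f85
word = 0xaba08f85 → big-endian bytes:
  [0]=0xab  [1]=0xa0  [2]=0x8f  [3]=0x85

ab a0 8f 85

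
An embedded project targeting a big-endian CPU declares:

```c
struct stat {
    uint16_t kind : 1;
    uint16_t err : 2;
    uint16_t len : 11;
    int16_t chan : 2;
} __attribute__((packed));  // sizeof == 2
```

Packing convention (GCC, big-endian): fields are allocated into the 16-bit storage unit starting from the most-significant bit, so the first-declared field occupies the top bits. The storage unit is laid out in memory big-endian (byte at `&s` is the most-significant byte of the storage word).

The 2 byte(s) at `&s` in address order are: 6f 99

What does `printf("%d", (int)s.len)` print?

998

[0]=0x6f [1]=0x99 (big-endian) → word 0x6f99
kind [15+:1] = (word>>15) & 0x1 = 0
err [13+:2] = (word>>13) & 0x3 = 3
len [2+:11] = (word>>2) & 0x7ff = 998  ←
chan [0+:2] = (word>>0) & 0x3 = 1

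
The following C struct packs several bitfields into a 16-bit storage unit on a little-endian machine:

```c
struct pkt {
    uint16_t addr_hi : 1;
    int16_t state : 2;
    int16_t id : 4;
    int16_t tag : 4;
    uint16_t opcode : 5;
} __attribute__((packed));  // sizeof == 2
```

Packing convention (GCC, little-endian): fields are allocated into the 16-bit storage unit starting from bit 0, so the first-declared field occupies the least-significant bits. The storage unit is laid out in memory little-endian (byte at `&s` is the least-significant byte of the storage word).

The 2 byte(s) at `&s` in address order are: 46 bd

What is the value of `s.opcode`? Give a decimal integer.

[0]=0x46 [1]=0xbd (little-endian) → word 0xbd46
addr_hi [0+:1] = (word>>0) & 0x1 = 0
state [1+:2] = (word>>1) & 0x3 = 3
id [3+:4] = (word>>3) & 0xf = 8
tag [7+:4] = (word>>7) & 0xf = 10
opcode [11+:5] = (word>>11) & 0x1f = 23  ←

23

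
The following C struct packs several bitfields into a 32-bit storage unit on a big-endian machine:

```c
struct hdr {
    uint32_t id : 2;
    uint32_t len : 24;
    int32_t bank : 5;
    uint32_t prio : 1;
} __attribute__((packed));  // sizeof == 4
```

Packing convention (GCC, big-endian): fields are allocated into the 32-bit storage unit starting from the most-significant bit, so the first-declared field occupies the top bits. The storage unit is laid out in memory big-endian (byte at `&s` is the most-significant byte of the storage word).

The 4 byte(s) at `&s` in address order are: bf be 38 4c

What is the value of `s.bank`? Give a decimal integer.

[0]=0xbf [1]=0xbe [2]=0x38 [3]=0x4c (big-endian) → word 0xbfbe384c
id [30+:2] = (word>>30) & 0x3 = 2
len [6+:24] = (word>>6) & 0xffffff = 16709857
bank [1+:5] = (word>>1) & 0x1f = 6  ←
prio [0+:1] = (word>>0) & 0x1 = 0
bank signed 5b, MSB=0: value = 6

6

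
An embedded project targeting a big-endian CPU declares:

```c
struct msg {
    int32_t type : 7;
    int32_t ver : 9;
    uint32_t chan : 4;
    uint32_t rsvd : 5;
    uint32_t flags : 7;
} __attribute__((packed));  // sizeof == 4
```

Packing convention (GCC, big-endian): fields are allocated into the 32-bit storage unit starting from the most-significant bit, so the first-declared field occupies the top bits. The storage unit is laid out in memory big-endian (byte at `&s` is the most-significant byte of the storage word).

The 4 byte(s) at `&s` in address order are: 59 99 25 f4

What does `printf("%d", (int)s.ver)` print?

-103

[0]=0x59 [1]=0x99 [2]=0x25 [3]=0xf4 (big-endian) → word 0x599925f4
type:7 @ bit 25 → (0x599925f4>>25)&0x7f = 0x2c
ver:9 @ bit 16 → (0x599925f4>>16)&0x1ff = 0x199  ←
chan:4 @ bit 12 → (0x599925f4>>12)&0xf = 0x2
rsvd:5 @ bit 7 → (0x599925f4>>7)&0x1f = 0xb
flags:7 @ bit 0 → (0x599925f4>>0)&0x7f = 0x74
ver signed 9b, MSB=1: 409 - 512 = -103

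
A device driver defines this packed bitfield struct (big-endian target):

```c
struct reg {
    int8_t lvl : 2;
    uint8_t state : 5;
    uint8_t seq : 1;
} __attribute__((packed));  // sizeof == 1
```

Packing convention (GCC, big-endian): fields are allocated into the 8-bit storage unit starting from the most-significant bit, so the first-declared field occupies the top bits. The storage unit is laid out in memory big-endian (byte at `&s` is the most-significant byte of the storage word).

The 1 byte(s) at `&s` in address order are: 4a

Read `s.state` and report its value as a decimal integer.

5

[0]=0x4a (big-endian) → word 0x4a
lvl [6+:2] = (word>>6) & 0x3 = 1
state [1+:5] = (word>>1) & 0x1f = 5  ←
seq [0+:1] = (word>>0) & 0x1 = 0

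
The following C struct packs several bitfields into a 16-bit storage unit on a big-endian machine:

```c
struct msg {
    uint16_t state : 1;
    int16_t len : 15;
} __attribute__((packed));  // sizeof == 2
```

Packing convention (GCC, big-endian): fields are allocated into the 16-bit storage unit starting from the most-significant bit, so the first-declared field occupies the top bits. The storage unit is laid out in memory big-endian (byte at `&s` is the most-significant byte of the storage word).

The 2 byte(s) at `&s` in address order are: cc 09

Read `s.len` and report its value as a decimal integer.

[0]=0xcc [1]=0x09 (big-endian) → word 0xcc09
state [15+:1] = (word>>15) & 0x1 = 1
len [0+:15] = (word>>0) & 0x7fff = 19465  ←
len signed 15b, MSB=1: 19465 - 32768 = -13303

-13303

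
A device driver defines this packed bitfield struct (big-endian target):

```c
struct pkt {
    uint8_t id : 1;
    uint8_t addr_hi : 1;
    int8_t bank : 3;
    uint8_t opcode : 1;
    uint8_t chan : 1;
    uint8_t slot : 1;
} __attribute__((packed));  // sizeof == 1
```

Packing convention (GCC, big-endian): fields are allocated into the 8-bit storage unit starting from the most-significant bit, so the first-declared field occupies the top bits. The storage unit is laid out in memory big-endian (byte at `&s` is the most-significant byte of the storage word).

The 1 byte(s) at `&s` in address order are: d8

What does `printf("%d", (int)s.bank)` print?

3

[0]=0xd8 (big-endian) → word 0xd8
id [7+:1] = (word>>7) & 0x1 = 1
addr_hi [6+:1] = (word>>6) & 0x1 = 1
bank [3+:3] = (word>>3) & 0x7 = 3  ←
opcode [2+:1] = (word>>2) & 0x1 = 0
chan [1+:1] = (word>>1) & 0x1 = 0
slot [0+:1] = (word>>0) & 0x1 = 0
bank signed 3b, MSB=0: value = 3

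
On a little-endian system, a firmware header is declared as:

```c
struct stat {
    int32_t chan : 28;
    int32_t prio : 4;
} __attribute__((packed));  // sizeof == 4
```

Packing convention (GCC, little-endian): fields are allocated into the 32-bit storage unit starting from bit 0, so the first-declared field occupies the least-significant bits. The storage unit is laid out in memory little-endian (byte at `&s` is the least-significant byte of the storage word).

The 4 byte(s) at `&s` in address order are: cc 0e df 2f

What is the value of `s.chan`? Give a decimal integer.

[0]=0xcc [1]=0x0e [2]=0xdf [3]=0x2f (little-endian) → word 0x2fdf0ecc
chan [0+:28] = (word>>0) & 0xfffffff = 266276556  ←
prio [28+:4] = (word>>28) & 0xf = 2
chan signed 28b, MSB=1: 266276556 - 268435456 = -2158900

-2158900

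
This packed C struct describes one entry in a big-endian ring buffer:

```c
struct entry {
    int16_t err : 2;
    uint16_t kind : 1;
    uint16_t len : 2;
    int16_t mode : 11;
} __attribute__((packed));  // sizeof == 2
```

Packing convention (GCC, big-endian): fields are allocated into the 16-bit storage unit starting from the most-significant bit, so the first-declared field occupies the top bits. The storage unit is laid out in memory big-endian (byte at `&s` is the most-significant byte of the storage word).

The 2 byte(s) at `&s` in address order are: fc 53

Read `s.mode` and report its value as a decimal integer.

-941

[0]=0xfc [1]=0x53 (big-endian) → word 0xfc53
err [14+:2] = (word>>14) & 0x3 = 3
kind [13+:1] = (word>>13) & 0x1 = 1
len [11+:2] = (word>>11) & 0x3 = 3
mode [0+:11] = (word>>0) & 0x7ff = 1107  ←
mode signed 11b, MSB=1: 1107 - 2048 = -941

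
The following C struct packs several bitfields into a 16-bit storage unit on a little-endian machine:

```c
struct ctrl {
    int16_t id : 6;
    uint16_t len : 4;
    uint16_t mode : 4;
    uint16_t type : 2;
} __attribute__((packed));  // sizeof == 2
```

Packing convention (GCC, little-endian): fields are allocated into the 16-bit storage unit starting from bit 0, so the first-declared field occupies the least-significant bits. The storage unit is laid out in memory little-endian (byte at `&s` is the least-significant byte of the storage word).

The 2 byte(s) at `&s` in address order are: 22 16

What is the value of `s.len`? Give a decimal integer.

8

[0]=0x22 [1]=0x16 (little-endian) → word 0x1622
id:6 @ bit 0 → (0x1622>>0)&0x3f = 0x22
len:4 @ bit 6 → (0x1622>>6)&0xf = 0x8  ←
mode:4 @ bit 10 → (0x1622>>10)&0xf = 0x5
type:2 @ bit 14 → (0x1622>>14)&0x3 = 0x0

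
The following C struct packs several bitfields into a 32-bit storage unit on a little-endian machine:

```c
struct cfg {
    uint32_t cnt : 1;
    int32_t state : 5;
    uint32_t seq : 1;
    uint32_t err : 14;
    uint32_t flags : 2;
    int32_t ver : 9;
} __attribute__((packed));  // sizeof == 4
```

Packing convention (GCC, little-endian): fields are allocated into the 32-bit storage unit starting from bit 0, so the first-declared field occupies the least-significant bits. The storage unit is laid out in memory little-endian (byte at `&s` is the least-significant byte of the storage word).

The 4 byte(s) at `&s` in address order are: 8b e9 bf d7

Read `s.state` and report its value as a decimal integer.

5

[0]=0x8b [1]=0xe9 [2]=0xbf [3]=0xd7 (little-endian) → word 0xd7bfe98b
cnt:1 @ bit 0 → (0xd7bfe98b>>0)&0x1 = 0x1
state:5 @ bit 1 → (0xd7bfe98b>>1)&0x1f = 0x5  ←
seq:1 @ bit 6 → (0xd7bfe98b>>6)&0x1 = 0x0
err:14 @ bit 7 → (0xd7bfe98b>>7)&0x3fff = 0x3fd3
flags:2 @ bit 21 → (0xd7bfe98b>>21)&0x3 = 0x1
ver:9 @ bit 23 → (0xd7bfe98b>>23)&0x1ff = 0x1af
state signed 5b, MSB=0: value = 5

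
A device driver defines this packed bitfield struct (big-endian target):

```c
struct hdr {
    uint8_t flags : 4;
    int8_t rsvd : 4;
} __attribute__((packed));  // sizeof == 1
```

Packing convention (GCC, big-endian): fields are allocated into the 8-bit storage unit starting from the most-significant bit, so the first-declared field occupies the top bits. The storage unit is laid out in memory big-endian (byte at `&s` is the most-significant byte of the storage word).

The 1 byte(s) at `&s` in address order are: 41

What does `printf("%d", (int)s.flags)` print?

4

[0]=0x41 (big-endian) → word 0x41
flags:4 @ bit 4 → (0x41>>4)&0xf = 0x4  ←
rsvd:4 @ bit 0 → (0x41>>0)&0xf = 0x1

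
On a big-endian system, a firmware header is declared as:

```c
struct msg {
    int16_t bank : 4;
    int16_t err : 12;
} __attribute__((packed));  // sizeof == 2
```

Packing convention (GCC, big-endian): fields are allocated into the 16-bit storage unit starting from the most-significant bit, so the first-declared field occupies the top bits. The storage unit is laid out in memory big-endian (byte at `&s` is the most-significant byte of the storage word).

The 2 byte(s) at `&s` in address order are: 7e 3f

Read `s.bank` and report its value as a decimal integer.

[0]=0x7e [1]=0x3f (big-endian) → word 0x7e3f
bank [12+:4] = (word>>12) & 0xf = 7  ←
err [0+:12] = (word>>0) & 0xfff = 3647
bank signed 4b, MSB=0: value = 7

7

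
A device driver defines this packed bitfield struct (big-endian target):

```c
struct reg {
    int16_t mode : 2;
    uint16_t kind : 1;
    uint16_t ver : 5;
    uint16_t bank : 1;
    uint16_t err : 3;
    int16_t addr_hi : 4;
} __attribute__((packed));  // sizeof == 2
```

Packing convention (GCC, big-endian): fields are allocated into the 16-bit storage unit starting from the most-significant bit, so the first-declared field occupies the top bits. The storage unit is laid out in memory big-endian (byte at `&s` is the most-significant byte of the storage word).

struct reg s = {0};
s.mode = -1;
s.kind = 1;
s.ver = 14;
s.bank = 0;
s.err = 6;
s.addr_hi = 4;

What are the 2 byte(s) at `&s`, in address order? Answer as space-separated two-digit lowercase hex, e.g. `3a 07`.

mode (2b) val=-1 bits=0x3 at bit 14: 0xc000
kind (1b) val=1 bits=0x1 at bit 13: 0xe000
ver (5b) val=14 bits=0xe at bit 8: 0xee00
bank (1b) val=0 bits=0x0 at bit 7: 0xee00
err (3b) val=6 bits=0x6 at bit 4: 0xee60
addr_hi (4b) val=4 bits=0x4 at bit 0: 0xee64
word = 0xee64 → big-endian bytes:
  [0]=0xee  [1]=0x64

ee 64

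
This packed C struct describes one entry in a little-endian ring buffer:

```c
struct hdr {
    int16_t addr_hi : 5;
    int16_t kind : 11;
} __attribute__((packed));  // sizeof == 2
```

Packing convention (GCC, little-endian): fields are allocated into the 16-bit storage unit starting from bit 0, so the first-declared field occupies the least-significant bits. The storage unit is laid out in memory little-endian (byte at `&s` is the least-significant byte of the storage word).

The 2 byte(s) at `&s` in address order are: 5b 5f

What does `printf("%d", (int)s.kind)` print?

762

[0]=0x5b [1]=0x5f (little-endian) → word 0x5f5b
addr_hi:5 @ bit 0 → (0x5f5b>>0)&0x1f = 0x1b
kind:11 @ bit 5 → (0x5f5b>>5)&0x7ff = 0x2fa  ←
kind signed 11b, MSB=0: value = 762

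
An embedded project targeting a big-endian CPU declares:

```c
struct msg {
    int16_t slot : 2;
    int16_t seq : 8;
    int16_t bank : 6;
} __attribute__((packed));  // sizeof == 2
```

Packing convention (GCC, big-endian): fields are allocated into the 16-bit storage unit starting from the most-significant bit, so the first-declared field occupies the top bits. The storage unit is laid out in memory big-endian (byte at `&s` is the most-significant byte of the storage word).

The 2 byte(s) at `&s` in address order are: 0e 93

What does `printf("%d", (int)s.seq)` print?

58

[0]=0x0e [1]=0x93 (big-endian) → word 0x0e93
slot:2 @ bit 14 → (0x0e93>>14)&0x3 = 0x0
seq:8 @ bit 6 → (0x0e93>>6)&0xff = 0x3a  ←
bank:6 @ bit 0 → (0x0e93>>0)&0x3f = 0x13
seq signed 8b, MSB=0: value = 58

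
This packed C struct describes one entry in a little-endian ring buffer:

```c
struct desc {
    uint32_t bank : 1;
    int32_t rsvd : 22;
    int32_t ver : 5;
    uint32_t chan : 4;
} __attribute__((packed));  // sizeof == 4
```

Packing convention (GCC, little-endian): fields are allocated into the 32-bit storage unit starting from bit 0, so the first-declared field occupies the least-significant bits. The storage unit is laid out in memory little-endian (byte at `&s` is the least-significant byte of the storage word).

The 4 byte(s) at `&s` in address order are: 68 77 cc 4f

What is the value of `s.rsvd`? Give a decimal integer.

[0]=0x68 [1]=0x77 [2]=0xcc [3]=0x4f (little-endian) → word 0x4fcc7768
bank [0+:1] = (word>>0) & 0x1 = 0
rsvd [1+:22] = (word>>1) & 0x3fffff = 2505652  ←
ver [23+:5] = (word>>23) & 0x1f = 31
chan [28+:4] = (word>>28) & 0xf = 4
rsvd signed 22b, MSB=1: 2505652 - 4194304 = -1688652

-1688652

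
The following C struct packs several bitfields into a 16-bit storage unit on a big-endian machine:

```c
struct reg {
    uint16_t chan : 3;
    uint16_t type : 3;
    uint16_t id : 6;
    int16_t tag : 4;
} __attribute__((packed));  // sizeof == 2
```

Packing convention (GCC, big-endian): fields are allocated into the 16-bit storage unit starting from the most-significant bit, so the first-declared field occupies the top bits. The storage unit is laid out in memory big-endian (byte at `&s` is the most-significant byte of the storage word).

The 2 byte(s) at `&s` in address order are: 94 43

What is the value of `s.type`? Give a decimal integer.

[0]=0x94 [1]=0x43 (big-endian) → word 0x9443
chan:3 @ bit 13 → (0x9443>>13)&0x7 = 0x4
type:3 @ bit 10 → (0x9443>>10)&0x7 = 0x5  ←
id:6 @ bit 4 → (0x9443>>4)&0x3f = 0x4
tag:4 @ bit 0 → (0x9443>>0)&0xf = 0x3

5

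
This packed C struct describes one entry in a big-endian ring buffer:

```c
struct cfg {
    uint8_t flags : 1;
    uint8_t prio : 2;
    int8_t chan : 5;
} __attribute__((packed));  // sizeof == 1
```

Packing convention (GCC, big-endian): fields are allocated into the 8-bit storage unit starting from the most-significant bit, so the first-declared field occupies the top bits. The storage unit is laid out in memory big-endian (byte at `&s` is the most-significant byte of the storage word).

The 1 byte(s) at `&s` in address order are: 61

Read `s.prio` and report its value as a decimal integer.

3

[0]=0x61 (big-endian) → word 0x61
flags [7+:1] = (word>>7) & 0x1 = 0
prio [5+:2] = (word>>5) & 0x3 = 3  ←
chan [0+:5] = (word>>0) & 0x1f = 1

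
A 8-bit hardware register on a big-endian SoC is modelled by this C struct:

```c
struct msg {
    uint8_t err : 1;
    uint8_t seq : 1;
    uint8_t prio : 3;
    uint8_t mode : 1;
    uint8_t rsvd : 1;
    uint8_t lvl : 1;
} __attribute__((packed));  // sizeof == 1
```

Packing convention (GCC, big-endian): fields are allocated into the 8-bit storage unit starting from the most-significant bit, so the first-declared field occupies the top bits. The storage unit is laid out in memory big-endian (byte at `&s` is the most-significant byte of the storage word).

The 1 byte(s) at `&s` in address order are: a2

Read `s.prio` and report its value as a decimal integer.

[0]=0xa2 (big-endian) → word 0xa2
err [7+:1] = (word>>7) & 0x1 = 1
seq [6+:1] = (word>>6) & 0x1 = 0
prio [3+:3] = (word>>3) & 0x7 = 4  ←
mode [2+:1] = (word>>2) & 0x1 = 0
rsvd [1+:1] = (word>>1) & 0x1 = 1
lvl [0+:1] = (word>>0) & 0x1 = 0

4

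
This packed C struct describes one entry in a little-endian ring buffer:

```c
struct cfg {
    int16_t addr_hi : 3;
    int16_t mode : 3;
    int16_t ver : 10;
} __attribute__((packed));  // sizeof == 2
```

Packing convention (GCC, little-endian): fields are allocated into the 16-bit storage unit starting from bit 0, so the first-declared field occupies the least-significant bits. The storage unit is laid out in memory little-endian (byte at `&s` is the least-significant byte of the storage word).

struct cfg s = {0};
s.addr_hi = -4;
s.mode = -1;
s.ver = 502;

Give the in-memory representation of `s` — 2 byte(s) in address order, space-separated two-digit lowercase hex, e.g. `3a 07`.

addr_hi:3 = -4 → 0x4 << 0 → word 0x0004
mode:3 = -1 → 0x7 << 3 → word 0x003c
ver:10 = 502 → 0x1f6 << 6 → word 0x7dbc
word = 0x7dbc → little-endian bytes:
  [0]=0xbc  [1]=0x7d

bc 7d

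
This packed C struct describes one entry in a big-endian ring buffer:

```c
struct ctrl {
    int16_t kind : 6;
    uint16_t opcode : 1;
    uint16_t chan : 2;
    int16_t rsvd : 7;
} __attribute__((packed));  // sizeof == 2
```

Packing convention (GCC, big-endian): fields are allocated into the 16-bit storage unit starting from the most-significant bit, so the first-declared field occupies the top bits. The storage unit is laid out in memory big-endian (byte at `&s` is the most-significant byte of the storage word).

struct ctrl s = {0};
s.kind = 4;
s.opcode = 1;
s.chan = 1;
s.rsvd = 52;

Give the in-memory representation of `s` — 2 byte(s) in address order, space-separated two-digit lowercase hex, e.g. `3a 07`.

[10+:6] kind=4 & 0x3f = 0x4; word=0x1000
[9+:1] opcode=1 & 0x1 = 0x1; word=0x1200
[7+:2] chan=1 & 0x3 = 0x1; word=0x1280
[0+:7] rsvd=52 & 0x7f = 0x34; word=0x12b4
word = 0x12b4 → big-endian bytes:
  [0]=0x12  [1]=0xb4

12 b4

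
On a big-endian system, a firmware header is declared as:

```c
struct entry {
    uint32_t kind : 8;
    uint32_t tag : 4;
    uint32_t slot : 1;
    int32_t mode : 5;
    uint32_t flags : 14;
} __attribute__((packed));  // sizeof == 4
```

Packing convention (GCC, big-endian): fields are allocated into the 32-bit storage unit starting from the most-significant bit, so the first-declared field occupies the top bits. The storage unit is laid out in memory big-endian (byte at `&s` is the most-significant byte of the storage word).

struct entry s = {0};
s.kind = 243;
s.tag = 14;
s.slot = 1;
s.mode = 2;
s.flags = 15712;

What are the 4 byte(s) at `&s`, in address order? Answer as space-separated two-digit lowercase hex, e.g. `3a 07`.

f3 e8 bd 60

kind:8 = 243 → 0xf3 << 24 → word 0xf3000000
tag:4 = 14 → 0xe << 20 → word 0xf3e00000
slot:1 = 1 → 0x1 << 19 → word 0xf3e80000
mode:5 = 2 → 0x2 << 14 → word 0xf3e88000
flags:14 = 15712 → 0x3d60 << 0 → word 0xf3e8bd60
word = 0xf3e8bd60 → big-endian bytes:
  [0]=0xf3  [1]=0xe8  [2]=0xbd  [3]=0x60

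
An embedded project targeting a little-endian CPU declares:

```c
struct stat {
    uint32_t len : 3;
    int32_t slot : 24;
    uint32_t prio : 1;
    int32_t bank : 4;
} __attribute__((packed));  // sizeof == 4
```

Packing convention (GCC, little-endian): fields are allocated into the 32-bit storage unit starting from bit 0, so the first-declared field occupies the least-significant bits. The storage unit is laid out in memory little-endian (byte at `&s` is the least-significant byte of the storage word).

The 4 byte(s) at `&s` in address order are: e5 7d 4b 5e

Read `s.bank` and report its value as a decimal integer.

[0]=0xe5 [1]=0x7d [2]=0x4b [3]=0x5e (little-endian) → word 0x5e4b7de5
len [0+:3] = (word>>0) & 0x7 = 5
slot [3+:24] = (word>>3) & 0xffffff = 13201340
prio [27+:1] = (word>>27) & 0x1 = 1
bank [28+:4] = (word>>28) & 0xf = 5  ←
bank signed 4b, MSB=0: value = 5

5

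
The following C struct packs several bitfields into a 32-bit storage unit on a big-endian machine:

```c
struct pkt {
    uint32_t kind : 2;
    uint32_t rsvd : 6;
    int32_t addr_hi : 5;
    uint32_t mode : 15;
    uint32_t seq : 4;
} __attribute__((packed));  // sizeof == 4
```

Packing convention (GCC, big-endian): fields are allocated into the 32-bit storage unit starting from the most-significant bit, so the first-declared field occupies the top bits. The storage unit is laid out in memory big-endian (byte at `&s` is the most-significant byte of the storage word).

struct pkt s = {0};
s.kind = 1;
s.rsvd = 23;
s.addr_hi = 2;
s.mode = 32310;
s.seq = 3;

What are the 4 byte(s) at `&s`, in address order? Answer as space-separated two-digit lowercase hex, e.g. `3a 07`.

57 17 e3 63

[30+:2] kind=1 & 0x3 = 0x1; word=0x40000000
[24+:6] rsvd=23 & 0x3f = 0x17; word=0x57000000
[19+:5] addr_hi=2 & 0x1f = 0x2; word=0x57100000
[4+:15] mode=32310 & 0x7fff = 0x7e36; word=0x5717e360
[0+:4] seq=3 & 0xf = 0x3; word=0x5717e363
word = 0x5717e363 → big-endian bytes:
  [0]=0x57  [1]=0x17  [2]=0xe3  [3]=0x63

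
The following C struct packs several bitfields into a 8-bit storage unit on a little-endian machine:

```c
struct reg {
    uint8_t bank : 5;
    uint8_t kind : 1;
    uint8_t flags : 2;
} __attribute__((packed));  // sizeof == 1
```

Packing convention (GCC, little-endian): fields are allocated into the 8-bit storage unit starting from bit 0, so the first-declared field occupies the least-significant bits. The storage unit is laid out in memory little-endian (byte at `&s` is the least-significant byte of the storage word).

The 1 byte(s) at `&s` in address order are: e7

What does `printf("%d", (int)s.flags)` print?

3

[0]=0xe7 (little-endian) → word 0xe7
bank:5 @ bit 0 → (0xe7>>0)&0x1f = 0x7
kind:1 @ bit 5 → (0xe7>>5)&0x1 = 0x1
flags:2 @ bit 6 → (0xe7>>6)&0x3 = 0x3  ←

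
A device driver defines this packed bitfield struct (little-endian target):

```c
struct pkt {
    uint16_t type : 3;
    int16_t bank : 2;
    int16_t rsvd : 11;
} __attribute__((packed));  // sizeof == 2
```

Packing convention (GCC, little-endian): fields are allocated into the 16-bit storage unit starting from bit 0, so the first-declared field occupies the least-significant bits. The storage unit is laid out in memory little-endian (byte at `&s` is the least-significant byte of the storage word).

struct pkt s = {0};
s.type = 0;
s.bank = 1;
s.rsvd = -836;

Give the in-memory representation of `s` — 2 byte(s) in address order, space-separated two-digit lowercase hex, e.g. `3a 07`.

88 97

type:3 = 0 → 0x0 << 0 → word 0x0000
bank:2 = 1 → 0x1 << 3 → word 0x0008
rsvd:11 = -836 → 0x4bc << 5 → word 0x9788
word = 0x9788 → little-endian bytes:
  [0]=0x88  [1]=0x97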